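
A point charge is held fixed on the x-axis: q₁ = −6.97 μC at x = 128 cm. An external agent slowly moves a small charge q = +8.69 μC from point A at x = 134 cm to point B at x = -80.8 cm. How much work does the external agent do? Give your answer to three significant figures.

8.81 J

For quasistatic motion the external work equals the change in potential energy: W_ext = qΔV = q(V_B − V_A).
At A: distance to the source charge is 0.0600 m; V_A = kq₁/r = -1.04×10⁶ V.
At B: distance to the source charge is 2.09 m; V_B = kq₁/r = -3.00×10⁴ V.
ΔV = V_B − V_A = 1.01×10⁶ V.
W_ext = qΔV = (8.69×10⁻⁶ C)(1.01×10⁶ V) = 8.81 J.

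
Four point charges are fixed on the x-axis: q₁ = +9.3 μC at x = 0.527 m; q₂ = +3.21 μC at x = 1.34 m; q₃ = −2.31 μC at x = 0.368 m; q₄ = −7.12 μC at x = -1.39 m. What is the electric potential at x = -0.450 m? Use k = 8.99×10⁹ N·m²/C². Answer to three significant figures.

The total potential is the scalar sum of each charge's contribution, V = Σ kqᵢ/rᵢ.
Distances from the field point to each charge: r₁ = 0.977 m, r₂ = 1.79 m, r₃ = 0.818 m, r₄ = 0.940 m.
V = k[(9.30×10⁻⁶)/(0.977) + (3.21×10⁻⁶)/(1.79) + (-2.31×10⁻⁶)/(0.818) + (-7.12×10⁻⁶)/(0.940)] = 8220 V.

8220 V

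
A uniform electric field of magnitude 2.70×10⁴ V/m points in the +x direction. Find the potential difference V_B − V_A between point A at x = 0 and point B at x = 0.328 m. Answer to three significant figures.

-8860 V

In a uniform field, potential decreases in the direction of E: V_B − V_A = −E·Δx.
V_B − V_A = −(2.70×10⁴ V/m)(0.328 m) = -8860 V.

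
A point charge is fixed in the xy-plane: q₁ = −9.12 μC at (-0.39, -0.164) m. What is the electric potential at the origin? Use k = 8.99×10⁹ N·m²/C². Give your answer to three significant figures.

Electric potential is a scalar, so the contributions from each charge add algebraically: V = Σ kqᵢ/rᵢ.
Distances from the field point to each charge: r₁ = 0.423 m.
V = k[(-9.12×10⁻⁶)/(0.423)] = -1.94×10⁵ V.

-1.94×10⁵ V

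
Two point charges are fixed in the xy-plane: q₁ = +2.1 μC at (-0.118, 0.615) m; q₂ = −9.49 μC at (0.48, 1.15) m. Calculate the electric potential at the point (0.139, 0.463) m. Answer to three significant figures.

Electric potential is a scalar, so the contributions from each charge add algebraically: V = Σ kqᵢ/rᵢ.
Distances from the field point to each charge: r₁ = 0.299 m, r₂ = 0.767 m.
V = k[(2.10×10⁻⁶)/(0.299) + (-9.49×10⁻⁶)/(0.767)] = -4.80×10⁴ V.

-4.80×10⁴ V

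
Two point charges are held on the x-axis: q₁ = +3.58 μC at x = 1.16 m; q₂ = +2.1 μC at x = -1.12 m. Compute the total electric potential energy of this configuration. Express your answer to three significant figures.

0.0296 J

The work to assemble the configuration equals its total potential energy, U = Σ kqᵢqⱼ/rᵢⱼ over all pairs.
Pair separations: r₁₂ = 2.28 m.
U = (0.0296) = 0.0296 J.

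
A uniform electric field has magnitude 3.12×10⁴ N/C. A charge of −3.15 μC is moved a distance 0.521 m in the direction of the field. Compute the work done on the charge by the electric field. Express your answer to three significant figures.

The potential change for a displacement 0.521 m in the direction of the field is ΔV = −Ed = -1.63×10⁴ V.
W_field = −qΔV = -0.0512 J.

-0.0512 J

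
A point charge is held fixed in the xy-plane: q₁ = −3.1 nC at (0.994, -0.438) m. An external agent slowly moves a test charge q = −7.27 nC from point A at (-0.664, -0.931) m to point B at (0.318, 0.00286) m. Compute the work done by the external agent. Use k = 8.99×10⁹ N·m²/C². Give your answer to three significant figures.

For quasistatic motion the external work equals the change in potential energy: W_ext = qΔV = q(V_B − V_A).
At A: distance to the source charge is 1.73 m; V_A = kq₁/r = -16.1 V.
At B: distance to the source charge is 0.807 m; V_B = kq₁/r = -34.5 V.
ΔV = V_B − V_A = -18.4 V.
W_ext = qΔV = (-7.27×10⁻⁹ C)(-18.4 V) = 1.34×10⁻⁷ J.

1.34×10⁻⁷ J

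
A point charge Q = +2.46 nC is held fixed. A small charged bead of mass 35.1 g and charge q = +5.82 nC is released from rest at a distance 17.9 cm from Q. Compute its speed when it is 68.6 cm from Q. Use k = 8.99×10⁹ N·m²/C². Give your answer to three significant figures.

Only the electrostatic force acts, so mechanical energy is conserved: ½mv² = U₁ − U₂ = kQq(1/r₁ − 1/r₂).
U₁ − U₂ = (8.99×10⁹ N·m²/C²)(2.46×10⁻⁹ C)(5.82×10⁻⁹ C)(1/0.179 − 1/0.686) = 5.31×10⁻⁷ J.
v = √(2·5.31×10⁻⁷/0.0351) = 5.50×10⁻³ m/s.

5.50×10⁻³ m/s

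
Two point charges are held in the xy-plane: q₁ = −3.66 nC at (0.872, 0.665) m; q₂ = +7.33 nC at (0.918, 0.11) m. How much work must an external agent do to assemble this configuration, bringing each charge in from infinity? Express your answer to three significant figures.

The assembly work is the sum of pairwise potential energies, U = Σ_{i<j} kqᵢqⱼ/rᵢⱼ.
Pair separations: r₁₂ = 0.557 m.
U = (-4.33×10⁻⁷) = -4.33×10⁻⁷ J.

-4.33×10⁻⁷ J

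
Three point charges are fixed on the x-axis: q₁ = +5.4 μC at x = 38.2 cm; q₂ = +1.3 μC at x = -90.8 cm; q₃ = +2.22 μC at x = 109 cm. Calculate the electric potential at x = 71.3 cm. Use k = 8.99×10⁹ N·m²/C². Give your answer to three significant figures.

2.07×10⁵ V

The total potential is the scalar sum of each charge's contribution, V = Σ kqᵢ/rᵢ.
Distances from the field point to each charge: r₁ = 0.331 m, r₂ = 1.62 m, r₃ = 0.377 m.
V = k[(5.40×10⁻⁶)/(0.331) + (1.30×10⁻⁶)/(1.62) + (2.22×10⁻⁶)/(0.377)] = 2.07×10⁵ V.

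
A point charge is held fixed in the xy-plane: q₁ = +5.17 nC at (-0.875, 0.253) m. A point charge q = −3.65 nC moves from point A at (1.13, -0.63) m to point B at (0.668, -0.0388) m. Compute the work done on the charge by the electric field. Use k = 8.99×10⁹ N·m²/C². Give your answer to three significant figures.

3.06×10⁻⁸ J

The work done by the electric force is W_field = −ΔU = −q(V_B − V_A) = q(V_A − V_B).
At A: distance to the source charge is 2.19 m; V_A = kq₁/r = 21.2 V.
At B: distance to the source charge is 1.57 m; V_B = kq₁/r = 29.6 V.
ΔV = V_B − V_A = 8.38 V.
W_field = −qΔV = −(-3.65×10⁻⁹ C)(8.38 V) = 3.06×10⁻⁸ J.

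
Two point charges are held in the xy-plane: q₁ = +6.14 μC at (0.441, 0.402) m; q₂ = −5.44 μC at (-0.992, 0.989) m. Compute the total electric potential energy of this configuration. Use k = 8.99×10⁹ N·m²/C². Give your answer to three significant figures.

The assembly work is the sum of pairwise potential energies, U = Σ_{i<j} kqᵢqⱼ/rᵢⱼ.
Pair separations: r₁₂ = 1.55 m.
U = (-0.194) = -0.194 J.

-0.194 J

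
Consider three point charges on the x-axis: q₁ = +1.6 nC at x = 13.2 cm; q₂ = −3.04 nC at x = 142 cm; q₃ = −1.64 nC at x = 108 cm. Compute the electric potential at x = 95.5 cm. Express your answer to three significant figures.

Electric potential is a scalar, so the contributions from each charge add algebraically: V = Σ kqᵢ/rᵢ.
Distances from the field point to each charge: r₁ = 0.823 m, r₂ = 0.465 m, r₃ = 0.125 m.
V = k[(1.60×10⁻⁹)/(0.823) + (-3.04×10⁻⁹)/(0.465) + (-1.64×10⁻⁹)/(0.125)] = -159 V.

-159 V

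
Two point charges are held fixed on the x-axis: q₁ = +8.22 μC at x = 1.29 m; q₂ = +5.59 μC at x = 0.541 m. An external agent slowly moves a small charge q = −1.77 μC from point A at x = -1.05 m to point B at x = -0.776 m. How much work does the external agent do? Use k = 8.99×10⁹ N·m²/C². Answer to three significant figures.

-0.0190 J

For quasistatic motion the external work equals the change in potential energy: W_ext = qΔV = q(V_B − V_A).
At A: distances to the source charges are 2.34 m, 1.59 m; V_A = Σ kqᵢ/rᵢ = 6.32×10⁴ V.
At B: distances to the source charges are 2.07 m, 1.32 m; V_B = Σ kqᵢ/rᵢ = 7.39×10⁴ V.
ΔV = V_B − V_A = 1.08×10⁴ V.
W_ext = qΔV = (-1.77×10⁻⁶ C)(1.08×10⁴ V) = -0.0190 J.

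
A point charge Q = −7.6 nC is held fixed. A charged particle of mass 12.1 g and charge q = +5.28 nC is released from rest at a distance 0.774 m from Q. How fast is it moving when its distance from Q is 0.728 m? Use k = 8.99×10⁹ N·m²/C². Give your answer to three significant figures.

2.21×10⁻³ m/s

Only the electrostatic force acts, so mechanical energy is conserved: ½mv² = U₁ − U₂ = kQq(1/r₁ − 1/r₂).
U₁ − U₂ = (8.99×10⁹ N·m²/C²)(-7.60×10⁻⁹ C)(5.28×10⁻⁹ C)(1/0.774 − 1/0.728) = 2.95×10⁻⁸ J.
v = √(2·2.95×10⁻⁸/0.0121) = 2.21×10⁻³ m/s.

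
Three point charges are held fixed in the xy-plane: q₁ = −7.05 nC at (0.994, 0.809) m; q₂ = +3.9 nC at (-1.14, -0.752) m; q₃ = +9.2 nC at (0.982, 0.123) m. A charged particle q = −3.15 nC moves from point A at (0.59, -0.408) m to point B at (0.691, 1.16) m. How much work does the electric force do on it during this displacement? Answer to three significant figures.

-4.49×10⁻⁷ J

The work done by the electric force is W_field = −ΔU = −q(V_B − V_A) = q(V_A − V_B).
At A: distances to the source charges are 1.28 m, 1.76 m, 0.660 m; V_A = Σ kqᵢ/rᵢ = 95.8 V.
At B: distances to the source charges are 0.464 m, 2.65 m, 1.08 m; V_B = Σ kqᵢ/rᵢ = -46.6 V.
ΔV = V_B − V_A = -142 V.
W_field = −qΔV = −(-3.15×10⁻⁹ C)(-142 V) = -4.49×10⁻⁷ J.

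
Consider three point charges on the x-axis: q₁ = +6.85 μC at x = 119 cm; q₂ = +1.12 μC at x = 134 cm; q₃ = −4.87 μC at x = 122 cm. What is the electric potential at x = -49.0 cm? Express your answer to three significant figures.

1.66×10⁴ V

The total potential is the scalar sum of each charge's contribution, V = Σ kqᵢ/rᵢ.
Distances from the field point to each charge: r₁ = 1.68 m, r₂ = 1.83 m, r₃ = 1.71 m.
V = k[(6.85×10⁻⁶)/(1.68) + (1.12×10⁻⁶)/(1.83) + (-4.87×10⁻⁶)/(1.71)] = 1.66×10⁴ V.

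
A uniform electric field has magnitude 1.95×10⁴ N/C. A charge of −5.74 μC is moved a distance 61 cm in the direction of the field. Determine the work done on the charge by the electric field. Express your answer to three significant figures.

-0.0683 J

The potential change for a displacement 61 cm in the direction of the field is ΔV = −Ed = -1.19×10⁴ V.
W_field = −qΔV = -0.0683 J.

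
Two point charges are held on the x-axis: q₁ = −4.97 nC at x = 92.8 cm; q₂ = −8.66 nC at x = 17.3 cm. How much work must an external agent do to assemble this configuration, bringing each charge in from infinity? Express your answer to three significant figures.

The assembly work is the sum of pairwise potential energies, U = Σ_{i<j} kqᵢqⱼ/rᵢⱼ.
Pair separations: r₁₂ = 0.755 m.
U = (5.12×10⁻⁷) = 5.12×10⁻⁷ J.

5.12×10⁻⁷ J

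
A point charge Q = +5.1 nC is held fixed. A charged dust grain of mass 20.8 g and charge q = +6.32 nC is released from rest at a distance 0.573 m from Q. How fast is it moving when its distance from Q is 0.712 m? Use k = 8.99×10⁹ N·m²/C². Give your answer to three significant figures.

3.08×10⁻³ m/s

Only the electrostatic force acts, so mechanical energy is conserved: ½mv² = U₁ − U₂ = kQq(1/r₁ − 1/r₂).
U₁ − U₂ = (8.99×10⁹ N·m²/C²)(5.10×10⁻⁹ C)(6.32×10⁻⁹ C)(1/0.573 − 1/0.712) = 9.87×10⁻⁸ J.
v = √(2·9.87×10⁻⁸/0.0208) = 3.08×10⁻³ m/s.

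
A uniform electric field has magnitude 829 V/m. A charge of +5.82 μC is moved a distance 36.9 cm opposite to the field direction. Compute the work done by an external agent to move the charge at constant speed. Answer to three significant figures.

1.78×10⁻³ J

The potential change for a displacement 36.9 cm opposite to the field direction is ΔV = +Ed = 306 V.
W_ext = qΔV = 1.78×10⁻³ J.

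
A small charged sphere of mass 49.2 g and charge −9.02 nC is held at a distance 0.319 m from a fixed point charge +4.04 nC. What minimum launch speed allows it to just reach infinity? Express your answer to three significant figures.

To just escape, total mechanical energy must reach zero at infinity: ½mv²_min + U = 0, so ½mv²_min = −U = |kQq|/r.
|U| = |kQq|/r = (8.99×10⁹ N·m²/C²)(4.04×10⁻⁹)(9.02×10⁻⁹)/(0.319) = 1.03×10⁻⁶ J.
v_min = √(2|U|/m) = √(2·1.03×10⁻⁶/0.0492) = 6.46×10⁻³ m/s.

6.46×10⁻³ m/s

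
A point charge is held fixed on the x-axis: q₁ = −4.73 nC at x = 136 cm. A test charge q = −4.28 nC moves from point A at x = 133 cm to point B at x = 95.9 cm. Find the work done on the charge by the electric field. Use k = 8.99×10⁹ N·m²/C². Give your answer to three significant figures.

The work done by the electric force is W_field = −ΔU = −q(V_B − V_A) = q(V_A − V_B).
At A: distance to the source charge is 0.0300 m; V_A = kq₁/r = -1420 V.
At B: distance to the source charge is 0.401 m; V_B = kq₁/r = -106 V.
ΔV = V_B − V_A = 1310 V.
W_field = −qΔV = −(-4.28×10⁻⁹ C)(1310 V) = 5.61×10⁻⁶ J.

5.61×10⁻⁶ J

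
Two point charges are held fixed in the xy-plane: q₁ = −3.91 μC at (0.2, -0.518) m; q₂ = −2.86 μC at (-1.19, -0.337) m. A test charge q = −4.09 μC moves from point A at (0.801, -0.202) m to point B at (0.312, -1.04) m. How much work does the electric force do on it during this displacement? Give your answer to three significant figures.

-0.0683 J

The work done by the electric force is W_field = −ΔU = −q(V_B − V_A) = q(V_A − V_B).
At A: distances to the source charges are 0.679 m, 2.00 m; V_A = Σ kqᵢ/rᵢ = -6.47×10⁴ V.
At B: distances to the source charges are 0.534 m, 1.66 m; V_B = Σ kqᵢ/rᵢ = -8.13×10⁴ V.
ΔV = V_B − V_A = -1.67×10⁴ V.
W_field = −qΔV = −(-4.09×10⁻⁶ C)(-1.67×10⁴ V) = -0.0683 J.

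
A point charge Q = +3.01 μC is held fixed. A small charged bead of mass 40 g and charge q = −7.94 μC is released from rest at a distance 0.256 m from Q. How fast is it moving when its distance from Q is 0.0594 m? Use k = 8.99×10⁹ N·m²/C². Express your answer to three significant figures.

11.8 m/s

Only the electrostatic force acts, so mechanical energy is conserved: ½mv² = U₁ − U₂ = kQq(1/r₁ − 1/r₂).
U₁ − U₂ = (8.99×10⁹ N·m²/C²)(3.01×10⁻⁶ C)(-7.94×10⁻⁶ C)(1/0.256 − 1/0.0594) = 2.78 J.
v = √(2·2.78/0.0400) = 11.8 m/s.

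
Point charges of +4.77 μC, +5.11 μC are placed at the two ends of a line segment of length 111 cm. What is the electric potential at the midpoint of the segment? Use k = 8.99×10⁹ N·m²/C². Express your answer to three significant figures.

1.60×10⁵ V

The total potential is the scalar sum of each charge's contribution, V = Σ kqᵢ/rᵢ.
Each charge is 0.555 m from the midpoint.
V = k[(4.77×10⁻⁶)/(0.555) + (5.11×10⁻⁶)/(0.555)] = 1.60×10⁵ V.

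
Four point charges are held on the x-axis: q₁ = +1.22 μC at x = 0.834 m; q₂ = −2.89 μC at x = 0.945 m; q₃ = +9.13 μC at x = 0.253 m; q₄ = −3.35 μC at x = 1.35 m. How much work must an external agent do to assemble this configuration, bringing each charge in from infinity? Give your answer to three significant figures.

The work to assemble the configuration equals its total potential energy, U = Σ kqᵢqⱼ/rᵢⱼ over all pairs.
Pair separations: r₁₂ = 0.111 m, r₁₃ = 0.581 m, r₁₄ = 0.516 m, r₂₃ = 0.692 m, r₂₄ = 0.405 m, r₃₄ = 1.10 m.
Summing all 6 pair terms gives U = -0.563 J.

-0.563 J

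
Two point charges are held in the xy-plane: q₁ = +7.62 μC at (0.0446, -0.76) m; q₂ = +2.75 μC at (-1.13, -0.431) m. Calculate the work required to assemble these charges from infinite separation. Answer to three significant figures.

The work to assemble the configuration equals its total potential energy, U = Σ kqᵢqⱼ/rᵢⱼ over all pairs.
Pair separations: r₁₂ = 1.22 m.
U = (0.154) = 0.154 J.

0.154 J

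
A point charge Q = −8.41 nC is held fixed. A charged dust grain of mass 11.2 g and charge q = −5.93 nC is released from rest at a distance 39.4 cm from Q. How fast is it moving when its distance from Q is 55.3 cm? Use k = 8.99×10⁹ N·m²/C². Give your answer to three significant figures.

Only the electrostatic force acts, so mechanical energy is conserved: ½mv² = U₁ − U₂ = kQq(1/r₁ − 1/r₂).
U₁ − U₂ = (8.99×10⁹ N·m²/C²)(-8.41×10⁻⁹ C)(-5.93×10⁻⁹ C)(1/0.394 − 1/0.553) = 3.27×10⁻⁷ J.
v = √(2·3.27×10⁻⁷/0.0112) = 7.64×10⁻³ m/s.

7.64×10⁻³ m/s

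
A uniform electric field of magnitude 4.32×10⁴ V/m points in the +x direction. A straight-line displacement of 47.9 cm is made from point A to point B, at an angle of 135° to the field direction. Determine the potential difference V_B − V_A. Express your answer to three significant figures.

Only the component of displacement along E changes the potential: ΔV = −E·d·cosθ.
ΔV = −(4.32×10⁴ V/m)(0.479 m)cos135° = 1.46×10⁴ V.

1.46×10⁴ V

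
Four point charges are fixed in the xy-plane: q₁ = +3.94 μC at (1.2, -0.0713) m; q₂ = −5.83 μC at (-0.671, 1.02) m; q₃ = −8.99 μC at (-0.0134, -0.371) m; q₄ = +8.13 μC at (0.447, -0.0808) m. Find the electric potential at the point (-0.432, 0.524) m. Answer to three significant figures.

-8.81×10⁴ V

The total potential is the scalar sum of each charge's contribution, V = Σ kqᵢ/rᵢ.
Distances from the field point to each charge: r₁ = 1.74 m, r₂ = 0.551 m, r₃ = 0.988 m, r₄ = 1.07 m.
V = k[(3.94×10⁻⁶)/(1.74) + (-5.83×10⁻⁶)/(0.551) + (-8.99×10⁻⁶)/(0.988) + (8.13×10⁻⁶)/(1.07)] = -8.81×10⁴ V.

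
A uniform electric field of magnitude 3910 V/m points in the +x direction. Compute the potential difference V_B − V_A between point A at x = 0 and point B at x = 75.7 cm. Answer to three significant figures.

In a uniform field, potential decreases in the direction of E: V_B − V_A = −E·Δx.
V_B − V_A = −(3910 V/m)(0.757 m) = -2960 V.

-2960 V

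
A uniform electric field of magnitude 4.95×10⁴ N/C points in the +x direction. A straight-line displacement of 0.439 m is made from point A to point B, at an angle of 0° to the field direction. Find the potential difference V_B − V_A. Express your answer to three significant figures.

-2.17×10⁴ V

Only the component of displacement along E changes the potential: ΔV = −E·d·cosθ.
ΔV = −(4.95×10⁴ V/m)(0.439 m)cos0° = -2.17×10⁴ V.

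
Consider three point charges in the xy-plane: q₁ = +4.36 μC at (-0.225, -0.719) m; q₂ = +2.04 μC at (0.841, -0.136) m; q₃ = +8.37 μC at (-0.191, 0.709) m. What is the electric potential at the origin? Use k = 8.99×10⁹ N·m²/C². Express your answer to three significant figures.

Electric potential is a scalar, so the contributions from each charge add algebraically: V = Σ kqᵢ/rᵢ.
Distances from the field point to each charge: r₁ = 0.753 m, r₂ = 0.852 m, r₃ = 0.734 m.
V = k[(4.36×10⁻⁶)/(0.753) + (2.04×10⁻⁶)/(0.852) + (8.37×10⁻⁶)/(0.734)] = 1.76×10⁵ V.

1.76×10⁵ V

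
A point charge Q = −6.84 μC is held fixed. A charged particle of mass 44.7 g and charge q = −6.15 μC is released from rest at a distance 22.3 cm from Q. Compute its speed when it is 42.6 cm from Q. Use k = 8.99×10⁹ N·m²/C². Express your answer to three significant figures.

6.01 m/s

Only the electrostatic force acts, so mechanical energy is conserved: ½mv² = U₁ − U₂ = kQq(1/r₁ − 1/r₂).
U₁ − U₂ = (8.99×10⁹ N·m²/C²)(-6.84×10⁻⁶ C)(-6.15×10⁻⁶ C)(1/0.223 − 1/0.426) = 0.808 J.
v = √(2·0.808/0.0447) = 6.01 m/s.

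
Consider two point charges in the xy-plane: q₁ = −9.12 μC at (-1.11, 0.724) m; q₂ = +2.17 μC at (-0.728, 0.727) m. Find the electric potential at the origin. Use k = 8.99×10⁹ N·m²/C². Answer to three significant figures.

-4.29×10⁴ V

Electric potential is a scalar, so the contributions from each charge add algebraically: V = Σ kqᵢ/rᵢ.
Distances from the field point to each charge: r₁ = 1.33 m, r₂ = 1.03 m.
V = k[(-9.12×10⁻⁶)/(1.33) + (2.17×10⁻⁶)/(1.03)] = -4.29×10⁴ V.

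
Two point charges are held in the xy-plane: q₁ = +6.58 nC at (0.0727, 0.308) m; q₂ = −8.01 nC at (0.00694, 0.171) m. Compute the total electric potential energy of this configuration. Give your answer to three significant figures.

-3.12×10⁻⁶ J

The work to assemble the configuration equals its total potential energy, U = Σ kqᵢqⱼ/rᵢⱼ over all pairs.
Pair separations: r₁₂ = 0.152 m.
U = (-3.12×10⁻⁶) = -3.12×10⁻⁶ J.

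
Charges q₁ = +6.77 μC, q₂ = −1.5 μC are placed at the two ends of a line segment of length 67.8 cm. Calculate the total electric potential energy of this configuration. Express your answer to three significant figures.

-0.135 J

The work to assemble the configuration equals its total potential energy, U = Σ kqᵢqⱼ/rᵢⱼ over all pairs.
The separation is r = 0.678 m.
U = (-0.135) = -0.135 J.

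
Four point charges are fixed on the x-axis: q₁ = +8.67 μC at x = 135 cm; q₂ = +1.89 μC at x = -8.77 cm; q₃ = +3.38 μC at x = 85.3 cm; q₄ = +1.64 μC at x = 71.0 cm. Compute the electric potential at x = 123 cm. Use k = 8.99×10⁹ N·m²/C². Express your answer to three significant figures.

The total potential is the scalar sum of each charge's contribution, V = Σ kqᵢ/rᵢ.
Distances from the field point to each charge: r₁ = 0.120 m, r₂ = 1.32 m, r₃ = 0.377 m, r₄ = 0.520 m.
V = k[(8.67×10⁻⁶)/(0.120) + (1.89×10⁻⁶)/(1.32) + (3.38×10⁻⁶)/(0.377) + (1.64×10⁻⁶)/(0.520)] = 7.71×10⁵ V.

7.71×10⁵ V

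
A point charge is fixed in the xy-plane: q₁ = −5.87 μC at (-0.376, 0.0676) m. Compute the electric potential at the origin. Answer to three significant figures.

-1.38×10⁵ V

Electric potential is a scalar, so the contributions from each charge add algebraically: V = Σ kqᵢ/rᵢ.
Distances from the field point to each charge: r₁ = 0.382 m.
V = k[(-5.87×10⁻⁶)/(0.382)] = -1.38×10⁵ V.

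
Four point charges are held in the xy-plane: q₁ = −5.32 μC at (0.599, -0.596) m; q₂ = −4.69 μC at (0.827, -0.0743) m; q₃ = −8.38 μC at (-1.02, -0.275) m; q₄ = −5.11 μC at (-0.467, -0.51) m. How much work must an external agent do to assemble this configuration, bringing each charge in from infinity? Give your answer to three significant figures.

The assembly work is the sum of pairwise potential energies, U = Σ_{i<j} kqᵢqⱼ/rᵢⱼ.
Pair separations: r₁₂ = 0.569 m, r₁₃ = 1.65 m, r₁₄ = 1.07 m, r₂₃ = 1.86 m, r₂₄ = 1.37 m, r₃₄ = 0.601 m.
Summing all 6 pair terms gives U = 1.85 J.

1.85 J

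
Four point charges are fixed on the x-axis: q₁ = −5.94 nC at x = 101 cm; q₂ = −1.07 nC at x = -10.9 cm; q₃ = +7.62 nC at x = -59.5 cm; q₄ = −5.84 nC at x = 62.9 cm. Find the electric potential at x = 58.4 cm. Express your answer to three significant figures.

-1250 V

The total potential is the scalar sum of each charge's contribution, V = Σ kqᵢ/rᵢ.
Distances from the field point to each charge: r₁ = 0.426 m, r₂ = 0.693 m, r₃ = 1.18 m, r₄ = 0.0450 m.
V = k[(-5.94×10⁻⁹)/(0.426) + (-1.07×10⁻⁹)/(0.693) + (7.62×10⁻⁹)/(1.18) + (-5.84×10⁻⁹)/(0.0450)] = -1250 V.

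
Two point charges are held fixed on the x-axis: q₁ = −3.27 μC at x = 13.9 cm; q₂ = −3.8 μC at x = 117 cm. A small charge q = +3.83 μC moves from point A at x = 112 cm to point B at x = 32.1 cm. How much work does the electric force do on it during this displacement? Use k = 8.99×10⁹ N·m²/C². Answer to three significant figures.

-1.96 J

The work done by the electric force is W_field = −ΔU = −q(V_B − V_A) = q(V_A − V_B).
At A: distances to the source charges are 0.981 m, 0.0500 m; V_A = Σ kqᵢ/rᵢ = -7.13×10⁵ V.
At B: distances to the source charges are 0.182 m, 0.849 m; V_B = Σ kqᵢ/rᵢ = -2.02×10⁵ V.
ΔV = V_B − V_A = 5.11×10⁵ V.
W_field = −qΔV = −(3.83×10⁻⁶ C)(5.11×10⁵ V) = -1.96 J.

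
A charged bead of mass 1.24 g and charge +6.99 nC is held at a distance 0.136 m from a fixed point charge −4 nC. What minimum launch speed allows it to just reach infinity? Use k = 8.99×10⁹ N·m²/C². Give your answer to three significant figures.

To just escape, total mechanical energy must reach zero at infinity: ½mv²_min + U = 0, so ½mv²_min = −U = |kQq|/r.
|U| = |kQq|/r = (8.99×10⁹ N·m²/C²)(4.00×10⁻⁹)(6.99×10⁻⁹)/(0.136) = 1.85×10⁻⁶ J.
v_min = √(2|U|/m) = √(2·1.85×10⁻⁶/1.24×10⁻³) = 0.0546 m/s.

0.0546 m/s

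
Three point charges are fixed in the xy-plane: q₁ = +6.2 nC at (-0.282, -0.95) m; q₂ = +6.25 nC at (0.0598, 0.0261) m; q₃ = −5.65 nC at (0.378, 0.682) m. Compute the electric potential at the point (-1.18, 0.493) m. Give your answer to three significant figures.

42.8 V

The total potential is the scalar sum of each charge's contribution, V = Σ kqᵢ/rᵢ.
Distances from the field point to each charge: r₁ = 1.70 m, r₂ = 1.32 m, r₃ = 1.57 m.
V = k[(6.20×10⁻⁹)/(1.70) + (6.25×10⁻⁹)/(1.32) + (-5.65×10⁻⁹)/(1.57)] = 42.8 V.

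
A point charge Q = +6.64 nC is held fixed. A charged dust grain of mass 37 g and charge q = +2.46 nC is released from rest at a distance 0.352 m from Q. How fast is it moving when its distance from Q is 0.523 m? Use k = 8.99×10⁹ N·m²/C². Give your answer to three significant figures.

2.72×10⁻³ m/s

Only the electrostatic force acts, so mechanical energy is conserved: ½mv² = U₁ − U₂ = kQq(1/r₁ − 1/r₂).
U₁ − U₂ = (8.99×10⁹ N·m²/C²)(6.64×10⁻⁹ C)(2.46×10⁻⁹ C)(1/0.352 − 1/0.523) = 1.36×10⁻⁷ J.
v = √(2·1.36×10⁻⁷/0.0370) = 2.72×10⁻³ m/s.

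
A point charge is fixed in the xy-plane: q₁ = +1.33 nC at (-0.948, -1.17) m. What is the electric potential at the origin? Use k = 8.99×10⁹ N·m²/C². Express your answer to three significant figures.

The total potential is the scalar sum of each charge's contribution, V = Σ kqᵢ/rᵢ.
Distances from the field point to each charge: r₁ = 1.51 m.
V = k[(1.33×10⁻⁹)/(1.51)] = 7.94 V.

7.94 V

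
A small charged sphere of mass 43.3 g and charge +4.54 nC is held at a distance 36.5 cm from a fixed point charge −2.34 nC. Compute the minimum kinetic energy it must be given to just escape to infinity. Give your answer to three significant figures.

2.62×10⁻⁷ J

To just escape, total mechanical energy must reach zero at infinity: ½mv²_min + U = 0, so ½mv²_min = −U = |kQq|/r.
|U| = |kQq|/r = (8.99×10⁹ N·m²/C²)(2.34×10⁻⁹)(4.54×10⁻⁹)/(0.365) = 2.62×10⁻⁷ J.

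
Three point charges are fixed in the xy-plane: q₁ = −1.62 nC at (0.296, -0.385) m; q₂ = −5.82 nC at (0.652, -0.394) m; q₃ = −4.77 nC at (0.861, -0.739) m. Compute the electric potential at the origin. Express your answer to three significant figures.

-136 V

The total potential is the scalar sum of each charge's contribution, V = Σ kqᵢ/rᵢ.
Distances from the field point to each charge: r₁ = 0.486 m, r₂ = 0.762 m, r₃ = 1.13 m.
V = k[(-1.62×10⁻⁹)/(0.486) + (-5.82×10⁻⁹)/(0.762) + (-4.77×10⁻⁹)/(1.13)] = -136 V.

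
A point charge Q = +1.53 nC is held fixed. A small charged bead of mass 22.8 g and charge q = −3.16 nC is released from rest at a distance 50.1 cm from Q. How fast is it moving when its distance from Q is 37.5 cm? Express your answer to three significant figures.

Only the electrostatic force acts, so mechanical energy is conserved: ½mv² = U₁ − U₂ = kQq(1/r₁ − 1/r₂).
U₁ − U₂ = (8.99×10⁹ N·m²/C²)(1.53×10⁻⁹ C)(-3.16×10⁻⁹ C)(1/0.501 − 1/0.375) = 2.92×10⁻⁸ J.
v = √(2·2.92×10⁻⁸/0.0228) = 1.60×10⁻³ m/s.

1.60×10⁻³ m/s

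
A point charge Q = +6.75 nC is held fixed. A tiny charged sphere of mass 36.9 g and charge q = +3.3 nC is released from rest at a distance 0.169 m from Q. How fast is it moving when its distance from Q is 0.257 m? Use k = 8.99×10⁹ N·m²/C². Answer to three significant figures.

4.69×10⁻³ m/s

Only the electrostatic force acts, so mechanical energy is conserved: ½mv² = U₁ − U₂ = kQq(1/r₁ − 1/r₂).
U₁ − U₂ = (8.99×10⁹ N·m²/C²)(6.75×10⁻⁹ C)(3.30×10⁻⁹ C)(1/0.169 − 1/0.257) = 4.06×10⁻⁷ J.
v = √(2·4.06×10⁻⁷/0.0369) = 4.69×10⁻³ m/s.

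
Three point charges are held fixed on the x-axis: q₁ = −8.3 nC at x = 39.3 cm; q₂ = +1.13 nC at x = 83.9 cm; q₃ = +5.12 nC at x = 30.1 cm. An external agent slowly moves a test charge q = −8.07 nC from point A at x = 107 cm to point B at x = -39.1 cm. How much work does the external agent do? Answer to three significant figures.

1.13×10⁻⁷ J

For quasistatic motion the external work equals the change in potential energy: W_ext = qΔV = q(V_B − V_A).
At A: distances to the source charges are 0.677 m, 0.231 m, 0.769 m; V_A = Σ kqᵢ/rᵢ = -6.38 V.
At B: distances to the source charges are 0.784 m, 1.23 m, 0.692 m; V_B = Σ kqᵢ/rᵢ = -20.4 V.
ΔV = V_B − V_A = -14.0 V.
W_ext = qΔV = (-8.07×10⁻⁹ C)(-14.0 V) = 1.13×10⁻⁷ J.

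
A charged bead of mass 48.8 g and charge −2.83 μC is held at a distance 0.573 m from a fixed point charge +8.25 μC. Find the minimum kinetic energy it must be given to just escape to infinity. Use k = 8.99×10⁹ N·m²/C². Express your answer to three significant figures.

To just escape, total mechanical energy must reach zero at infinity: ½mv²_min + U = 0, so ½mv²_min = −U = |kQq|/r.
|U| = |kQq|/r = (8.99×10⁹ N·m²/C²)(8.25×10⁻⁶)(2.83×10⁻⁶)/(0.573) = 0.366 J.

0.366 J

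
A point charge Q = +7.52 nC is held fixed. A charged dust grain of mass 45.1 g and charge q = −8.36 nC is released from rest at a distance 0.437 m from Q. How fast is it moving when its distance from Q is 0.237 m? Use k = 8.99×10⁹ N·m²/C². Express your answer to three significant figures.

Only the electrostatic force acts, so mechanical energy is conserved: ½mv² = U₁ − U₂ = kQq(1/r₁ − 1/r₂).
U₁ − U₂ = (8.99×10⁹ N·m²/C²)(7.52×10⁻⁹ C)(-8.36×10⁻⁹ C)(1/0.437 − 1/0.237) = 1.09×10⁻⁶ J.
v = √(2·1.09×10⁻⁶/0.0451) = 6.96×10⁻³ m/s.

6.96×10⁻³ m/s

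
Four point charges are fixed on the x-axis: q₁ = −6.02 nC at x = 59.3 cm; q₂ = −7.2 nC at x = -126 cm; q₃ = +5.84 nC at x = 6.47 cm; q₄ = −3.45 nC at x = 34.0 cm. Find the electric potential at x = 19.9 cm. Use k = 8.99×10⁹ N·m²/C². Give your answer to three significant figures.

Electric potential is a scalar, so the contributions from each charge add algebraically: V = Σ kqᵢ/rᵢ.
Distances from the field point to each charge: r₁ = 0.394 m, r₂ = 1.46 m, r₃ = 0.134 m, r₄ = 0.141 m.
V = k[(-6.02×10⁻⁹)/(0.394) + (-7.20×10⁻⁹)/(1.46) + (5.84×10⁻⁹)/(0.134) + (-3.45×10⁻⁹)/(0.141)] = -10.8 V.

-10.8 V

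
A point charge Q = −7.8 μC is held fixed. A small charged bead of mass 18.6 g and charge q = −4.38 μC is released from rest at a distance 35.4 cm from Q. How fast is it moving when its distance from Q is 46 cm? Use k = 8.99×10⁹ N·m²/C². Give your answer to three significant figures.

Only the electrostatic force acts, so mechanical energy is conserved: ½mv² = U₁ − U₂ = kQq(1/r₁ − 1/r₂).
U₁ − U₂ = (8.99×10⁹ N·m²/C²)(-7.80×10⁻⁶ C)(-4.38×10⁻⁶ C)(1/0.354 − 1/0.460) = 0.200 J.
v = √(2·0.200/0.0186) = 4.64 m/s.

4.64 m/s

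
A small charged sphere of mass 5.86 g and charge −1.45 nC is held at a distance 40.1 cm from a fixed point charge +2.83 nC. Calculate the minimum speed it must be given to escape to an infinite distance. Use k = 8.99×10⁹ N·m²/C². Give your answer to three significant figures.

To just escape, total mechanical energy must reach zero at infinity: ½mv²_min + U = 0, so ½mv²_min = −U = |kQq|/r.
|U| = |kQq|/r = (8.99×10⁹ N·m²/C²)(2.83×10⁻⁹)(1.45×10⁻⁹)/(0.401) = 9.20×10⁻⁸ J.
v_min = √(2|U|/m) = √(2·9.20×10⁻⁸/5.86×10⁻³) = 5.60×10⁻³ m/s.

5.60×10⁻³ m/s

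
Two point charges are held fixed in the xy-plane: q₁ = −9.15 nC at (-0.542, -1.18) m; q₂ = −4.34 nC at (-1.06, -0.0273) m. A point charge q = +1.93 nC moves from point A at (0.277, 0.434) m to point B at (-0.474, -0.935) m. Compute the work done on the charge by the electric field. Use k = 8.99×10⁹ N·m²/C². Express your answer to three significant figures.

The work done by the electric force is W_field = −ΔU = −q(V_B − V_A) = q(V_A − V_B).
At A: distances to the source charges are 1.81 m, 1.41 m; V_A = Σ kqᵢ/rᵢ = -73.0 V.
At B: distances to the source charges are 0.254 m, 1.08 m; V_B = Σ kqᵢ/rᵢ = -360 V.
ΔV = V_B − V_A = -287 V.
W_field = −qΔV = −(1.93×10⁻⁹ C)(-287 V) = 5.53×10⁻⁷ J.

5.53×10⁻⁷ J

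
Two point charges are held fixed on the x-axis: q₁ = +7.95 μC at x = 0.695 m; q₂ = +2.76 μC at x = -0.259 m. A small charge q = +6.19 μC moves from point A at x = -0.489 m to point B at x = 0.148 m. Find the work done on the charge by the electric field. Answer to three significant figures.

-0.145 J

The work done by the electric force is W_field = −ΔU = −q(V_B − V_A) = q(V_A − V_B).
At A: distances to the source charges are 1.18 m, 0.230 m; V_A = Σ kqᵢ/rᵢ = 1.68×10⁵ V.
At B: distances to the source charges are 0.547 m, 0.407 m; V_B = Σ kqᵢ/rᵢ = 1.92×10⁵ V.
ΔV = V_B − V_A = 2.34×10⁴ V.
W_field = −qΔV = −(6.19×10⁻⁶ C)(2.34×10⁴ V) = -0.145 J.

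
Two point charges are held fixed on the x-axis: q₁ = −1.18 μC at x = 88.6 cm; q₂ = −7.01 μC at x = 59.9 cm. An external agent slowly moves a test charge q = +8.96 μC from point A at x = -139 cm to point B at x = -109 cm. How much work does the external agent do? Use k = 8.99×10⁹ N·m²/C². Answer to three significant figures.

For quasistatic motion the external work equals the change in potential energy: W_ext = qΔV = q(V_B − V_A).
At A: distances to the source charges are 2.28 m, 1.99 m; V_A = Σ kqᵢ/rᵢ = -3.63×10⁴ V.
At B: distances to the source charges are 1.98 m, 1.69 m; V_B = Σ kqᵢ/rᵢ = -4.27×10⁴ V.
ΔV = V_B − V_A = -6340 V.
W_ext = qΔV = (8.96×10⁻⁶ C)(-6340 V) = -0.0568 J.

-0.0568 J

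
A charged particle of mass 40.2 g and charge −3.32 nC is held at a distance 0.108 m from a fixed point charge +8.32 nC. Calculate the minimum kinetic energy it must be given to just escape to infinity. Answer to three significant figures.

To just escape, total mechanical energy must reach zero at infinity: ½mv²_min + U = 0, so ½mv²_min = −U = |kQq|/r.
|U| = |kQq|/r = (8.99×10⁹ N·m²/C²)(8.32×10⁻⁹)(3.32×10⁻⁹)/(0.108) = 2.30×10⁻⁶ J.

2.30×10⁻⁶ J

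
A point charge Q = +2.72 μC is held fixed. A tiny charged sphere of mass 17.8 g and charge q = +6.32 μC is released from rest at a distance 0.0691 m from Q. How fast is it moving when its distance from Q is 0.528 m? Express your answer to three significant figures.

14.8 m/s

Only the electrostatic force acts, so mechanical energy is conserved: ½mv² = U₁ − U₂ = kQq(1/r₁ − 1/r₂).
U₁ − U₂ = (8.99×10⁹ N·m²/C²)(2.72×10⁻⁶ C)(6.32×10⁻⁶ C)(1/0.0691 − 1/0.528) = 1.94 J.
v = √(2·1.94/0.0178) = 14.8 m/s.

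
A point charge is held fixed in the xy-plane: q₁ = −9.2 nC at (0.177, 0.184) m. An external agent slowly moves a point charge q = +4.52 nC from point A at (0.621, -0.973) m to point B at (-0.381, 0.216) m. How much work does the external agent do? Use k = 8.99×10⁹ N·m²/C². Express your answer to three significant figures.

For quasistatic motion the external work equals the change in potential energy: W_ext = qΔV = q(V_B − V_A).
At A: distance to the source charge is 1.24 m; V_A = kq₁/r = -66.7 V.
At B: distance to the source charge is 0.559 m; V_B = kq₁/r = -148 V.
ΔV = V_B − V_A = -81.2 V.
W_ext = qΔV = (4.52×10⁻⁹ C)(-81.2 V) = -3.67×10⁻⁷ J.

-3.67×10⁻⁷ J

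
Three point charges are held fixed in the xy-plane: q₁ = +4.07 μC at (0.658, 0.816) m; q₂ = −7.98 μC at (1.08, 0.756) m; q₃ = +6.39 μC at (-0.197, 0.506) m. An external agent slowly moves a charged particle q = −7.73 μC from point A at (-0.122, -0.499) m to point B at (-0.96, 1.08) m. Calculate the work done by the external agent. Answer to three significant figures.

For quasistatic motion the external work equals the change in potential energy: W_ext = qΔV = q(V_B − V_A).
At A: distances to the source charges are 1.53 m, 1.74 m, 1.01 m; V_A = Σ kqᵢ/rᵢ = 3.97×10⁴ V.
At B: distances to the source charges are 1.64 m, 2.07 m, 0.955 m; V_B = Σ kqᵢ/rᵢ = 4.78×10⁴ V.
ΔV = V_B − V_A = 8100 V.
W_ext = qΔV = (-7.73×10⁻⁶ C)(8100 V) = -0.0626 J.

-0.0626 J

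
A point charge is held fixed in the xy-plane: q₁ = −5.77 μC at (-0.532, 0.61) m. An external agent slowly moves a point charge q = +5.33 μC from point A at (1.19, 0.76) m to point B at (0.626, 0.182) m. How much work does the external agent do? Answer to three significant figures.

For quasistatic motion the external work equals the change in potential energy: W_ext = qΔV = q(V_B − V_A).
At A: distance to the source charge is 1.73 m; V_A = kq₁/r = -3.00×10⁴ V.
At B: distance to the source charge is 1.23 m; V_B = kq₁/r = -4.20×10⁴ V.
ΔV = V_B − V_A = -1.20×10⁴ V.
W_ext = qΔV = (5.33×10⁻⁶ C)(-1.20×10⁴ V) = -0.0640 J.

-0.0640 J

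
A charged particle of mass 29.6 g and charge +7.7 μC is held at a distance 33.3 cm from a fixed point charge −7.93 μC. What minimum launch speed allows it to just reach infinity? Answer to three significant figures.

To just escape, total mechanical energy must reach zero at infinity: ½mv²_min + U = 0, so ½mv²_min = −U = |kQq|/r.
|U| = |kQq|/r = (8.99×10⁹ N·m²/C²)(7.93×10⁻⁶)(7.70×10⁻⁶)/(0.333) = 1.65 J.
v_min = √(2|U|/m) = √(2·1.65/0.0296) = 10.6 m/s.

10.6 m/s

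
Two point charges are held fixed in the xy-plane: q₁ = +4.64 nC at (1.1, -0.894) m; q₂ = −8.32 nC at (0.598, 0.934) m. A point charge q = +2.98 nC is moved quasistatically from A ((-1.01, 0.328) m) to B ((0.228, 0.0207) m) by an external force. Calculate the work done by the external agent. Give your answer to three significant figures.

-4.91×10⁻⁸ J

For quasistatic motion the external work equals the change in potential energy: W_ext = qΔV = q(V_B − V_A).
At A: distances to the source charges are 2.44 m, 1.72 m; V_A = Σ kqᵢ/rᵢ = -26.4 V.
At B: distances to the source charges are 1.26 m, 0.985 m; V_B = Σ kqᵢ/rᵢ = -42.9 V.
ΔV = V_B − V_A = -16.5 V.
W_ext = qΔV = (2.98×10⁻⁹ C)(-16.5 V) = -4.91×10⁻⁸ J.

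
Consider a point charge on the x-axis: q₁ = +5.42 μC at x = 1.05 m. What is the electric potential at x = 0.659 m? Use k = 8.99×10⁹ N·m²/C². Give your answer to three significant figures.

Electric potential is a scalar, so the contributions from each charge add algebraically: V = Σ kqᵢ/rᵢ.
V = k[(5.42×10⁻⁶)/(0.391)] = 1.25×10⁵ V.

1.25×10⁵ V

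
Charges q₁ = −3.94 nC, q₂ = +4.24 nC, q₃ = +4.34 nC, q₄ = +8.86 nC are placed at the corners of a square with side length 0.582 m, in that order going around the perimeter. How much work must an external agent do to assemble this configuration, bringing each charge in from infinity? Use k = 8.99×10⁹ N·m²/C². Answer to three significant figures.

3.04×10⁻⁷ J

The work to assemble the configuration equals its total potential energy, U = Σ kqᵢqⱼ/rᵢⱼ over all pairs.
The four side pairs have separation 0.582 m and the two diagonal pairs 0.823 m.
Summing all 6 pair terms gives U = 3.04×10⁻⁷ J.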